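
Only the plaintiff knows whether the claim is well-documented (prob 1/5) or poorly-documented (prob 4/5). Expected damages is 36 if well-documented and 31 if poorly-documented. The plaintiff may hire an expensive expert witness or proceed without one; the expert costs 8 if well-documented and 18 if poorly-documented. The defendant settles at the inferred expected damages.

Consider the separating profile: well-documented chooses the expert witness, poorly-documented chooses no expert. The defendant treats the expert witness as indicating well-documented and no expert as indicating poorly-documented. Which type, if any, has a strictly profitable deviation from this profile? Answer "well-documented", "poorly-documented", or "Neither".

well-documented

The expert witness pays 36; no expert pays 31.
well-documented: assigned the expert witness, nets 36 − 8 = 28; deviating to no expert nets 31.
poorly-documented: assigned no expert, nets 31; deviating to the expert witness nets 36 − 18 = 18.
The well-documented type gains 3 by deviating.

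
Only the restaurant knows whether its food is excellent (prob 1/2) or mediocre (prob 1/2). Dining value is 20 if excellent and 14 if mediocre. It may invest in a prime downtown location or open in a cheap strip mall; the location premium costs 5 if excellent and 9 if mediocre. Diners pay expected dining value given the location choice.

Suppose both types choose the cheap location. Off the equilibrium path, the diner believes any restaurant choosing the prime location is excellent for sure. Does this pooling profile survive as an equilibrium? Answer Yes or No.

Yes

On path, the diner holds the prior and pays 1/2·20 + 1/2·14 = 17. Off path (the prime location), believing excellent, it pays 20.
excellent: the cheap location nets 17; the prime location nets 20 − 5 = 15. excellent stays.
mediocre: the cheap location nets 17; the prime location nets 20 − 9 = 11. mediocre stays.
No type deviates, so pooling is sustained.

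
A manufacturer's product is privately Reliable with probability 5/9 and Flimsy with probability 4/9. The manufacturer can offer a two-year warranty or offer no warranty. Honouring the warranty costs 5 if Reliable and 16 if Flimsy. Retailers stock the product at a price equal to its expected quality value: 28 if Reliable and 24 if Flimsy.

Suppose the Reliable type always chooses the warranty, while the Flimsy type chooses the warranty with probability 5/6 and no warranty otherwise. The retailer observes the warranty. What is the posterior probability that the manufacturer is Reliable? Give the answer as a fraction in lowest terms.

3/5

P(the warranty) = (5/9)·1 + (4/9)·(5/6) = 25/27.
By Bayes' rule, P(Reliable | the warranty) = (5/9) / (25/27) = 3/5.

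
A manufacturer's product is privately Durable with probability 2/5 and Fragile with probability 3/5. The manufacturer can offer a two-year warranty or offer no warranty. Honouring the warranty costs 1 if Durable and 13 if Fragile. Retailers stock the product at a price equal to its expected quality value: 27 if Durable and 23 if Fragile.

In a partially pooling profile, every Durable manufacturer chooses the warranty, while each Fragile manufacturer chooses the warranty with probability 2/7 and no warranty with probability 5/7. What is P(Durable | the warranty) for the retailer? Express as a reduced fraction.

7/10

P(the warranty) = (2/5)·1 + (3/5)·(2/7) = 4/7.
By Bayes' rule, P(Durable | the warranty) = (2/5) / (4/7) = 7/10.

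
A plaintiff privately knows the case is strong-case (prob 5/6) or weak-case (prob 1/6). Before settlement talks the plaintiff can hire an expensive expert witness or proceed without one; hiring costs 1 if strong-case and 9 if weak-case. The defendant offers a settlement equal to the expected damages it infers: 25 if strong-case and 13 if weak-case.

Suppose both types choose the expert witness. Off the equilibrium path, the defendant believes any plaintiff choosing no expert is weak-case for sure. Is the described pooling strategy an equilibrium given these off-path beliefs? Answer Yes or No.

Yes

On path, the defendant holds the prior and pays 5/6·25 + 1/6·13 = 23. Off path (no expert), believing weak-case, it pays 13.
strong-case: the expert witness nets 23 − 1 = 22; no expert nets 13. strong-case stays.
weak-case: the expert witness nets 23 − 9 = 14; no expert nets 13. weak-case stays.
No type deviates, so pooling is sustained.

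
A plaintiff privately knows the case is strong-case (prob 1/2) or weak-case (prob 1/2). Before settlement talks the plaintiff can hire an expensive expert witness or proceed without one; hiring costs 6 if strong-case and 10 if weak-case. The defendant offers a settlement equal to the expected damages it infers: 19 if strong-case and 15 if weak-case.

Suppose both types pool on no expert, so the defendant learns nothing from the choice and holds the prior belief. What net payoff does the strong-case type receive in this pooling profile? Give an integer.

Pooled settlement = 1/2·19 + 1/2·15 = 17.
strong-case pays no cost for no expert, so net payoff = 17.

17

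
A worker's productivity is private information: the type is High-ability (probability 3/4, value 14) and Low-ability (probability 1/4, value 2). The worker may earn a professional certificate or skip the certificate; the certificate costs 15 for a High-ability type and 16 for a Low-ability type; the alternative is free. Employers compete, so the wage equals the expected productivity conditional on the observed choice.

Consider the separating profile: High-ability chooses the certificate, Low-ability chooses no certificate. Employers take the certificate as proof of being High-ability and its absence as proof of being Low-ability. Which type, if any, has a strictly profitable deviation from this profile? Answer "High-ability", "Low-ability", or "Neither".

High-ability

The certificate pays 14; no certificate pays 2.
High-ability: assigned the certificate, nets 14 − 15 = -1; deviating to no certificate nets 2.
Low-ability: assigned no certificate, nets 2; deviating to the certificate nets 14 − 16 = -2.
The High-ability type gains 3 by deviating.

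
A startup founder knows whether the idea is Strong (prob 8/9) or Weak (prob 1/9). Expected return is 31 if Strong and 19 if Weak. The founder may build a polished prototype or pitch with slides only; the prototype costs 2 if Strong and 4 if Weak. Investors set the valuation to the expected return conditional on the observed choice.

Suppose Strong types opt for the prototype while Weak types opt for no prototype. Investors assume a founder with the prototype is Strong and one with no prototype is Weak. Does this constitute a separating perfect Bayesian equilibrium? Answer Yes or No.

Under these beliefs, the prototype earns valuation 31 and no prototype earns valuation 19.
Strong: the prototype nets 31 − 2 = 29; no prototype nets 19. Strong prefers the prototype.
Weak: the prototype nets 31 − 4 = 27; no prototype nets 19. Weak would deviate to the prototype.
Weak has a profitable deviation, so the profile is not an equilibrium.

No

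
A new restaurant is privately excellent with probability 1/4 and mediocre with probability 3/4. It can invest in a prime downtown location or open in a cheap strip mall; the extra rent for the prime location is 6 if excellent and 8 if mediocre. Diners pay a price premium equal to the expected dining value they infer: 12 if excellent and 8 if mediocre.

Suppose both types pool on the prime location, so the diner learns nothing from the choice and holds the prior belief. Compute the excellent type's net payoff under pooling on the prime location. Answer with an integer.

3

Pooled price premium = 1/4·12 + 3/4·8 = 9.
excellent pays cost 6 for the prime location, so net payoff = 9 − 6 = 3.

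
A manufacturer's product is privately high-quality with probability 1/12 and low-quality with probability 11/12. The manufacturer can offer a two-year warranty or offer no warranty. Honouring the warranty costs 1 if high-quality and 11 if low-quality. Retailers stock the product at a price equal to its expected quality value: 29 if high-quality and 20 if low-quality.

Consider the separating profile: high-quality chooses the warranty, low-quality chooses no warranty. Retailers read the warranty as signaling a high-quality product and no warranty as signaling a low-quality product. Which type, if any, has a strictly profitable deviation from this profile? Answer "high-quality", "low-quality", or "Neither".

The warranty pays 29; no warranty pays 20.
high-quality: assigned the warranty, nets 29 − 1 = 28; deviating to no warranty nets 20.
low-quality: assigned no warranty, nets 20; deviating to the warranty nets 29 − 11 = 18.
Both types strictly prefer their assigned action; no profitable deviation.

Neither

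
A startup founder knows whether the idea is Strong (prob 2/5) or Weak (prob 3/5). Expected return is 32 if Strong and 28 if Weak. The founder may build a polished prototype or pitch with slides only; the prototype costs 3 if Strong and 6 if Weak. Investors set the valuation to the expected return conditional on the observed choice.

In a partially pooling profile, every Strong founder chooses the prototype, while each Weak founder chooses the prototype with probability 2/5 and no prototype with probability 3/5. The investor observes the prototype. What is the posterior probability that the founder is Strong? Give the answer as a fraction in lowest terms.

5/8

P(the prototype) = (2/5)·1 + (3/5)·(2/5) = 16/25.
By Bayes' rule, P(Strong | the prototype) = (2/5) / (16/25) = 5/8.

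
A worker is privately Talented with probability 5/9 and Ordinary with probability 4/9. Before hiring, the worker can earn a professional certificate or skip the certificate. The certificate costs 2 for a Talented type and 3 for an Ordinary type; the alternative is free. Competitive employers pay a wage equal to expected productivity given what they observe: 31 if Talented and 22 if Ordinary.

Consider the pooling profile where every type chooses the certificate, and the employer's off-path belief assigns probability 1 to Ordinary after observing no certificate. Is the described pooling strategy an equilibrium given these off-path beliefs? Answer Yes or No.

Yes

On path, the employer holds the prior and pays 5/9·31 + 4/9·22 = 27. Off path (no certificate), believing Ordinary, it pays 22.
Talented: the certificate nets 27 − 2 = 25; no certificate nets 22. Talented stays.
Ordinary: the certificate nets 27 − 3 = 24; no certificate nets 22. Ordinary stays.
No type deviates, so pooling is sustained.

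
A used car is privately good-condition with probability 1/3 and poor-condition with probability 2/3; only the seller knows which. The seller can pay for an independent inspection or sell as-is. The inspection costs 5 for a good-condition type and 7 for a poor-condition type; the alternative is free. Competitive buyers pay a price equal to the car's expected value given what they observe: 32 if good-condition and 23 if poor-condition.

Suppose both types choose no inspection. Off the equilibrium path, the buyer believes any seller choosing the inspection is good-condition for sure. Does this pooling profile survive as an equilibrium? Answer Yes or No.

On path, the buyer holds the prior and pays 1/3·32 + 2/3·23 = 26. Off path (the inspection), believing good-condition, it pays 32.
good-condition: no inspection nets 26; the inspection nets 32 − 5 = 27. good-condition would deviate.
poor-condition: no inspection nets 26; the inspection nets 32 − 7 = 25. poor-condition stays.
A type deviates, so pooling fails.

No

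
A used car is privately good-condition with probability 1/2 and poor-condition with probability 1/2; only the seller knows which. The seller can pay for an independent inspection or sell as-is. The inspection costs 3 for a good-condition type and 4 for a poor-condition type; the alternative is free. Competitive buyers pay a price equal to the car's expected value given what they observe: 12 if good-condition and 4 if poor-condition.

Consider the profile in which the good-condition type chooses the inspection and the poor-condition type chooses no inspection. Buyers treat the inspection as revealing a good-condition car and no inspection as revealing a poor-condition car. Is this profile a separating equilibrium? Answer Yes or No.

No

Under these beliefs, the inspection earns price 12 and no inspection earns price 4.
good-condition: the inspection nets 12 − 3 = 9; no inspection nets 4. good-condition prefers the inspection.
poor-condition: the inspection nets 12 − 4 = 8; no inspection nets 4. poor-condition would deviate to the inspection.
poor-condition has a profitable deviation, so the profile is not an equilibrium.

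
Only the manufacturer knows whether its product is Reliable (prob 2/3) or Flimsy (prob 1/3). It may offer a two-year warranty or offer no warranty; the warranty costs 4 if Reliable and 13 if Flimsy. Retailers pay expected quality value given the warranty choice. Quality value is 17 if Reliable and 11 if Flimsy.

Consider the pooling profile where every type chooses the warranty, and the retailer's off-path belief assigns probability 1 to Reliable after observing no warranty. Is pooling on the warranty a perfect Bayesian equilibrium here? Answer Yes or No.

On path, the retailer holds the prior and pays 2/3·17 + 1/3·11 = 15. Off path (no warranty), believing Reliable, it pays 17.
Reliable: the warranty nets 15 − 4 = 11; no warranty nets 17. Reliable would deviate.
Flimsy: the warranty nets 15 − 13 = 2; no warranty nets 17. Flimsy would deviate.
A type deviates, so pooling fails.

No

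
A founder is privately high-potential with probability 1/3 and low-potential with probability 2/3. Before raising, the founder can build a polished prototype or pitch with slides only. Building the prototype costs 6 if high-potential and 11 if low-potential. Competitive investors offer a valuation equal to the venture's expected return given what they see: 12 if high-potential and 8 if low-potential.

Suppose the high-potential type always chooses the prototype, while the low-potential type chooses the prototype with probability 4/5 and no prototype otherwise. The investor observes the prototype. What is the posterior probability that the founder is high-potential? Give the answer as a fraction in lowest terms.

5/13

P(the prototype) = (1/3)·1 + (2/3)·(4/5) = 13/15.
By Bayes' rule, P(high-potential | the prototype) = (1/3) / (13/15) = 5/13.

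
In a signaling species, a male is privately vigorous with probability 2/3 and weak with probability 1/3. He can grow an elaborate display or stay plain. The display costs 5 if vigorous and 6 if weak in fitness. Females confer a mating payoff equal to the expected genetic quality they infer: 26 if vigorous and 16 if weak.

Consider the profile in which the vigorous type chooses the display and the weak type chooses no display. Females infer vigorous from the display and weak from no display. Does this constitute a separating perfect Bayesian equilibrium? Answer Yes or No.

Under these beliefs, the display earns mating payoff 26 and no display earns mating payoff 16.
vigorous: the display nets 26 − 5 = 21; no display nets 16. vigorous prefers the display.
weak: the display nets 26 − 6 = 20; no display nets 16. weak would deviate to the display.
weak has a profitable deviation, so the profile is not an equilibrium.

No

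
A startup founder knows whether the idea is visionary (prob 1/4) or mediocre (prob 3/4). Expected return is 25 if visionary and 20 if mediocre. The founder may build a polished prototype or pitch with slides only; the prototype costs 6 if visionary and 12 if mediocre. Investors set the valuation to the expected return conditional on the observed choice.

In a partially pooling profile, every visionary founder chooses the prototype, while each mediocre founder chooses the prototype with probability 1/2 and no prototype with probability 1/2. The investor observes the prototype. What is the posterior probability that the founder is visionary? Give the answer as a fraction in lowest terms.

2/5

P(the prototype) = (1/4)·1 + (3/4)·(1/2) = 5/8.
By Bayes' rule, P(visionary | the prototype) = (1/4) / (5/8) = 2/5.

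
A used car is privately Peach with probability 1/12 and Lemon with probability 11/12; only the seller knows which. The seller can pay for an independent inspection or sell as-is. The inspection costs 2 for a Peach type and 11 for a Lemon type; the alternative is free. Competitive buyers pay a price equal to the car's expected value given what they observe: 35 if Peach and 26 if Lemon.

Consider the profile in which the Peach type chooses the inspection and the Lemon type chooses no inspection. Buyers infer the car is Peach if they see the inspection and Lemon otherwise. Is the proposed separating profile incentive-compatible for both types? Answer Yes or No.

Yes

Under these beliefs, the inspection earns price 35 and no inspection earns price 26.
Peach: the inspection nets 35 − 2 = 33; no inspection nets 26. Peach prefers the inspection.
Lemon: the inspection nets 35 − 11 = 24; no inspection nets 26. Lemon prefers no inspection.
Neither type deviates, so the separating profile is an equilibrium.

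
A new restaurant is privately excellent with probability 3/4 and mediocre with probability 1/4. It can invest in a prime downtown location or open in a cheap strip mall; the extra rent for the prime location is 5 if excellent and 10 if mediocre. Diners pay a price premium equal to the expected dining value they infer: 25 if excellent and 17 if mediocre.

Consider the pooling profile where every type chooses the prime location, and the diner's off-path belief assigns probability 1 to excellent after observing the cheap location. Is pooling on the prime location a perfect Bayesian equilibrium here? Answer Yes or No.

No

On path, the diner holds the prior and pays 3/4·25 + 1/4·17 = 23. Off path (the cheap location), believing excellent, it pays 25.
excellent: the prime location nets 23 − 5 = 18; the cheap location nets 25. excellent would deviate.
mediocre: the prime location nets 23 − 10 = 13; the cheap location nets 25. mediocre would deviate.
A type deviates, so pooling fails.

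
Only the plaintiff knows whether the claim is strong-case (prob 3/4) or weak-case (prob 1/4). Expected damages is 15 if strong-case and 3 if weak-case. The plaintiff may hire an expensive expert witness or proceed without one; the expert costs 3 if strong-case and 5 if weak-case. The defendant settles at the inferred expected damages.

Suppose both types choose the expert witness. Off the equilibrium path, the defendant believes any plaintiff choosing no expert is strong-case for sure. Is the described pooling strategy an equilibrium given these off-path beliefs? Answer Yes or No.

On path, the defendant holds the prior and pays 3/4·15 + 1/4·3 = 12. Off path (no expert), believing strong-case, it pays 15.
strong-case: the expert witness nets 12 − 3 = 9; no expert nets 15. strong-case would deviate.
weak-case: the expert witness nets 12 − 5 = 7; no expert nets 15. weak-case would deviate.
A type deviates, so pooling fails.

No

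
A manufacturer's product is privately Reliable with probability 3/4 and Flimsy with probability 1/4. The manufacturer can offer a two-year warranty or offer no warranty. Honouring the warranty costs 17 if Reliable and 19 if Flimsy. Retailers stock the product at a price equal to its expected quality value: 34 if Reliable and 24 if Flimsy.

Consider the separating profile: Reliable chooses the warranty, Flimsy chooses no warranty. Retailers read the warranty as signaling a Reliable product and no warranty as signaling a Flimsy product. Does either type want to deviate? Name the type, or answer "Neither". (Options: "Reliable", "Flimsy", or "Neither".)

The warranty pays 34; no warranty pays 24.
Reliable: assigned the warranty, nets 34 − 17 = 17; deviating to no warranty nets 24.
Flimsy: assigned no warranty, nets 24; deviating to the warranty nets 34 − 19 = 15.
The Reliable type gains 7 by deviating.

Reliable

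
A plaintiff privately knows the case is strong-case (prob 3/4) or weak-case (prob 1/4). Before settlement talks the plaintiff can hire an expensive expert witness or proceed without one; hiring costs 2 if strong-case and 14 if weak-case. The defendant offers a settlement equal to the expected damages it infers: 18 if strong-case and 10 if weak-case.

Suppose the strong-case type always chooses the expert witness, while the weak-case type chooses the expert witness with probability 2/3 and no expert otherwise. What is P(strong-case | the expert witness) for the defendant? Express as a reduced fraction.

9/11

P(the expert witness) = (3/4)·1 + (1/4)·(2/3) = 11/12.
By Bayes' rule, P(strong-case | the expert witness) = (3/4) / (11/12) = 9/11.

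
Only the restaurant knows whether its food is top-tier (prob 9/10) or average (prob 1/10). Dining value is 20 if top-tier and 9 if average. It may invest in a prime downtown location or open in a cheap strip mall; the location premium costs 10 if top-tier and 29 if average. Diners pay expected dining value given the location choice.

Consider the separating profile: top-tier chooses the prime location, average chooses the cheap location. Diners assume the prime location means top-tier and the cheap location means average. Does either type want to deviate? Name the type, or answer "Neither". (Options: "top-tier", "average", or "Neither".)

Neither

The prime location pays 20; the cheap location pays 9.
top-tier: assigned the prime location, nets 20 − 10 = 10; deviating to the cheap location nets 9.
average: assigned the cheap location, nets 9; deviating to the prime location nets 20 − 29 = -9.
Both types strictly prefer their assigned action; no profitable deviation.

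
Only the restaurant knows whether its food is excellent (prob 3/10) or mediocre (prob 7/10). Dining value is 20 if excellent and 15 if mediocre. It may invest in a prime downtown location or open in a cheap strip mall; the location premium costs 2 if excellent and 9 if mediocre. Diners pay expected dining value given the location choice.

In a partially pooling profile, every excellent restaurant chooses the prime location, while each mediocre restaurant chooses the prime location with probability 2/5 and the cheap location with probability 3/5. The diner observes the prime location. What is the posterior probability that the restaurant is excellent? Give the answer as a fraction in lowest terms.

P(the prime location) = (3/10)·1 + (7/10)·(2/5) = 29/50.
By Bayes' rule, P(excellent | the prime location) = (3/10) / (29/50) = 15/29.

15/29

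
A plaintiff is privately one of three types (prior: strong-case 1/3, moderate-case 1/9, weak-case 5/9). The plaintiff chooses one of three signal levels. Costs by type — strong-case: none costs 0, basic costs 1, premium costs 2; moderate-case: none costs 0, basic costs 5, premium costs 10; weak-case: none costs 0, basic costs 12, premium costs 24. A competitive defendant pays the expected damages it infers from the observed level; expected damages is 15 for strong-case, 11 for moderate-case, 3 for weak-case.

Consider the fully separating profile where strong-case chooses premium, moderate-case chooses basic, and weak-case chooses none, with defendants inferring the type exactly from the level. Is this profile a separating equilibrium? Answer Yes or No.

Yes

Separating settlements: premium → 15, basic → 11, none → 3.
strong-case (assigned premium): none: 3 − 0 = 3; basic: 11 − 1 = 10; premium: 15 − 2 = 13. strong-case stays.
moderate-case (assigned basic): none: 3 − 0 = 3; basic: 11 − 5 = 6; premium: 15 − 10 = 5. moderate-case stays.
weak-case (assigned none): none: 3 − 0 = 3; basic: 11 − 12 = -1; premium: 15 − 24 = -9. weak-case stays.
Every type prefers its assigned level; separation holds.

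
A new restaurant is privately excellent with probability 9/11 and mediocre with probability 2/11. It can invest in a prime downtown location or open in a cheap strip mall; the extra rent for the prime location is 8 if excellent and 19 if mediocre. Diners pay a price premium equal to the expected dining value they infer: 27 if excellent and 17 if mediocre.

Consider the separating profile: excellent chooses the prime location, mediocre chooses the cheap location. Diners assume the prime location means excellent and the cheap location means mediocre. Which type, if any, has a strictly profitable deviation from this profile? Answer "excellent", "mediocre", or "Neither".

The prime location pays 27; the cheap location pays 17.
excellent: assigned the prime location, nets 27 − 8 = 19; deviating to the cheap location nets 17.
mediocre: assigned the cheap location, nets 17; deviating to the prime location nets 27 − 19 = 8.
Both types strictly prefer their assigned action; no profitable deviation.

Neither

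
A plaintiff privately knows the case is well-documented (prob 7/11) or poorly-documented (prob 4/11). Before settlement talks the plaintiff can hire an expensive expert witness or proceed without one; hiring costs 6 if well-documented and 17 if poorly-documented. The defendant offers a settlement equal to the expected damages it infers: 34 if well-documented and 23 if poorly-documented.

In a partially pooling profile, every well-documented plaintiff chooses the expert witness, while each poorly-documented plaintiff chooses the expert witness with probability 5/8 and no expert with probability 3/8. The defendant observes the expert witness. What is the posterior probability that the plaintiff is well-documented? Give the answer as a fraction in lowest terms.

P(the expert witness) = (7/11)·1 + (4/11)·(5/8) = 19/22.
By Bayes' rule, P(well-documented | the expert witness) = (7/11) / (19/22) = 14/19.

14/19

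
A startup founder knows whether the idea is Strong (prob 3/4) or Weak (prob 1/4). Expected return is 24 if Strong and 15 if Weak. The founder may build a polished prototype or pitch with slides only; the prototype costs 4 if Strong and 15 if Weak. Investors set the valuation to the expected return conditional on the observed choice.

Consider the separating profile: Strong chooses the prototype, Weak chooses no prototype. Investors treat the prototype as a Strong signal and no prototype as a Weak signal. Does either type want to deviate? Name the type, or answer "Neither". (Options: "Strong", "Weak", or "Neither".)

The prototype pays 24; no prototype pays 15.
Strong: assigned the prototype, nets 24 − 4 = 20; deviating to no prototype nets 15.
Weak: assigned no prototype, nets 15; deviating to the prototype nets 24 − 15 = 9.
Both types strictly prefer their assigned action; no profitable deviation.

Neither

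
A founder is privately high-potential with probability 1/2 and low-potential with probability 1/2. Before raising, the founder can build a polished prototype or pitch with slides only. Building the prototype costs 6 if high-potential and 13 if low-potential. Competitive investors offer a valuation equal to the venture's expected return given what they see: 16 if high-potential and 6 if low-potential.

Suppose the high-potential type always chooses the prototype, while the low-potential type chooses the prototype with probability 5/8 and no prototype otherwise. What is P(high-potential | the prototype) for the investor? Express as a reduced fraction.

P(the prototype) = (1/2)·1 + (1/2)·(5/8) = 13/16.
By Bayes' rule, P(high-potential | the prototype) = (1/2) / (13/16) = 8/13.

8/13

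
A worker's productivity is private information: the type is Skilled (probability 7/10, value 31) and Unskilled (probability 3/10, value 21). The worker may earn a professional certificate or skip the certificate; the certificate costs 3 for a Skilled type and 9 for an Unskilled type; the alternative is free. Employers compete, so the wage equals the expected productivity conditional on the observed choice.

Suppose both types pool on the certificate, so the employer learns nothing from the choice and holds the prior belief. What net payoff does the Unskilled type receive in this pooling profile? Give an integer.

Pooled wage = 7/10·31 + 3/10·21 = 28.
Unskilled pays cost 9 for the certificate, so net payoff = 28 − 9 = 19.

19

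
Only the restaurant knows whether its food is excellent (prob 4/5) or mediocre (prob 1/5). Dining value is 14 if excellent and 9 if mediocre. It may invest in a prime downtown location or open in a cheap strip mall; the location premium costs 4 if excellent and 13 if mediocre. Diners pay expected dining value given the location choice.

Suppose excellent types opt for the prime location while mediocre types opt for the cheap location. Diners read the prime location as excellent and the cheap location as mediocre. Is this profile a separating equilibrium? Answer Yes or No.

Yes

Under these beliefs, the prime location earns price premium 14 and the cheap location earns price premium 9.
excellent: the prime location nets 14 − 4 = 10; the cheap location nets 9. excellent prefers the prime location.
mediocre: the prime location nets 14 − 13 = 1; the cheap location nets 9. mediocre prefers the cheap location.
Neither type deviates, so the separating profile is an equilibrium.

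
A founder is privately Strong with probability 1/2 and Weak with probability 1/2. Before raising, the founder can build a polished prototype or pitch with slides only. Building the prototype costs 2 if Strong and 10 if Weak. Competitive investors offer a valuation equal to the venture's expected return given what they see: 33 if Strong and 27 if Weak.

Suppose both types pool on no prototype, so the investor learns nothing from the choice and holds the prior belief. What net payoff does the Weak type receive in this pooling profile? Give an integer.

30

Pooled valuation = 1/2·33 + 1/2·27 = 30.
Weak pays no cost for no prototype, so net payoff = 30.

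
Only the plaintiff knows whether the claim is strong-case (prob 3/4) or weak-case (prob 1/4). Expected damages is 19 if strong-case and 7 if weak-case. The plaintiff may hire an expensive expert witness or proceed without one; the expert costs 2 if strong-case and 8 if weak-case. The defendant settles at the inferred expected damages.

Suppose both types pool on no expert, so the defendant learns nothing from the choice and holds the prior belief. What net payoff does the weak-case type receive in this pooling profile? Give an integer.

Pooled settlement = 3/4·19 + 1/4·7 = 16.
weak-case pays no cost for no expert, so net payoff = 16.

16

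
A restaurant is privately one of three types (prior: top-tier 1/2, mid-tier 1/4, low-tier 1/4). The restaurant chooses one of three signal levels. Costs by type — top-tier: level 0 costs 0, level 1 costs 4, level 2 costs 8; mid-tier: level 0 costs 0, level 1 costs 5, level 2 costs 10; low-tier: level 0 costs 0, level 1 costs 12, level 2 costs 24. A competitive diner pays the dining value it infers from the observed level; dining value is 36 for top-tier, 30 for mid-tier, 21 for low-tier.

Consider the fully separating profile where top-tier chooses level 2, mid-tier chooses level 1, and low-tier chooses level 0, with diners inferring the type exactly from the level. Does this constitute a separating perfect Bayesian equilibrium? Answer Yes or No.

No

Separating price premiums: level 2 → 36, level 1 → 30, level 0 → 21.
top-tier (assigned level 2): level 0: 21 − 0 = 21; level 1: 30 − 4 = 26; level 2: 36 − 8 = 28. top-tier stays.
mid-tier (assigned level 1): level 0: 21 − 0 = 21; level 1: 30 − 5 = 25; level 2: 36 − 10 = 26. mid-tier prefers level 2.
low-tier (assigned level 0): level 0: 21 − 0 = 21; level 1: 30 − 12 = 18; level 2: 36 − 24 = 12. low-tier stays.
At least one type deviates; the separating profile fails.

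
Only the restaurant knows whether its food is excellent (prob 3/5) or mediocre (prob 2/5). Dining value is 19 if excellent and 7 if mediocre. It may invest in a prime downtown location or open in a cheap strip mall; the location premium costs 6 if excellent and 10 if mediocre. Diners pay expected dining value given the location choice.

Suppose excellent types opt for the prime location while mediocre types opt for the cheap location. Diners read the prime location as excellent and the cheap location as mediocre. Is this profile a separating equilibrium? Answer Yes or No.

No

Under these beliefs, the prime location earns price premium 19 and the cheap location earns price premium 7.
excellent: the prime location nets 19 − 6 = 13; the cheap location nets 7. excellent prefers the prime location.
mediocre: the prime location nets 19 − 10 = 9; the cheap location nets 7. mediocre would deviate to the prime location.
mediocre has a profitable deviation, so the profile is not an equilibrium.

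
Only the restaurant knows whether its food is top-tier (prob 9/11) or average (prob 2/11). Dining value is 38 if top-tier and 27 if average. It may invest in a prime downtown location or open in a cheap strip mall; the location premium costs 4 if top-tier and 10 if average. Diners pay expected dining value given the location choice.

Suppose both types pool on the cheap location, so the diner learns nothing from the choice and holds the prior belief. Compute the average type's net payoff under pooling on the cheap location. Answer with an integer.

36

Pooled price premium = 9/11·38 + 2/11·27 = 36.
average pays no cost for the cheap location, so net payoff = 36.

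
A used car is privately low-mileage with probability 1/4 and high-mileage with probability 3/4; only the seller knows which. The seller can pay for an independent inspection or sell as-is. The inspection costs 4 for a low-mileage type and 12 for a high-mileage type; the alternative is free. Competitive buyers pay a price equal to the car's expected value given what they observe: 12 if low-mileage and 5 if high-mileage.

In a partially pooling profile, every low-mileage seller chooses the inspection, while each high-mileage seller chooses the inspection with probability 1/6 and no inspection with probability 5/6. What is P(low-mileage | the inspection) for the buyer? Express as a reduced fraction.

P(the inspection) = (1/4)·1 + (3/4)·(1/6) = 3/8.
By Bayes' rule, P(low-mileage | the inspection) = (1/4) / (3/8) = 2/3.

2/3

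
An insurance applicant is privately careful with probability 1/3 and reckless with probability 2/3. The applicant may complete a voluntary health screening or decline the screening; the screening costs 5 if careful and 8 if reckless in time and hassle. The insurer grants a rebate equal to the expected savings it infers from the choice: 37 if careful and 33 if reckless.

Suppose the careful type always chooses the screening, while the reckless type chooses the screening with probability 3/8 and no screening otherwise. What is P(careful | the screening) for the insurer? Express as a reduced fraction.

4/7

P(the screening) = (1/3)·1 + (2/3)·(3/8) = 7/12.
By Bayes' rule, P(careful | the screening) = (1/3) / (7/12) = 4/7.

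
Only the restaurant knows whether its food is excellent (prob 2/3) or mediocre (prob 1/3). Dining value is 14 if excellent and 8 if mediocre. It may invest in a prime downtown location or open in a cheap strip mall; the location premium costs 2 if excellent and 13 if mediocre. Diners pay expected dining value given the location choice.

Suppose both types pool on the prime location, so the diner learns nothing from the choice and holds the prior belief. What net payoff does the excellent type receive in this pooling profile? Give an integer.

10

Pooled price premium = 2/3·14 + 1/3·8 = 12.
excellent pays cost 2 for the prime location, so net payoff = 12 − 2 = 10.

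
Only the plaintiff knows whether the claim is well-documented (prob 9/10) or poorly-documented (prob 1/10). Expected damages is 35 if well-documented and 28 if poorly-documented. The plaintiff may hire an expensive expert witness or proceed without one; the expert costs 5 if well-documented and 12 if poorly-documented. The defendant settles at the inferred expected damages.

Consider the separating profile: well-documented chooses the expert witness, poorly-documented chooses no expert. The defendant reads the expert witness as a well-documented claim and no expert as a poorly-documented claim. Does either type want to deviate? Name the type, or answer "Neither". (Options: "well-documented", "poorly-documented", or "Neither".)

Neither

The expert witness pays 35; no expert pays 28.
well-documented: assigned the expert witness, nets 35 − 5 = 30; deviating to no expert nets 28.
poorly-documented: assigned no expert, nets 28; deviating to the expert witness nets 35 − 12 = 23.
Both types strictly prefer their assigned action; no profitable deviation.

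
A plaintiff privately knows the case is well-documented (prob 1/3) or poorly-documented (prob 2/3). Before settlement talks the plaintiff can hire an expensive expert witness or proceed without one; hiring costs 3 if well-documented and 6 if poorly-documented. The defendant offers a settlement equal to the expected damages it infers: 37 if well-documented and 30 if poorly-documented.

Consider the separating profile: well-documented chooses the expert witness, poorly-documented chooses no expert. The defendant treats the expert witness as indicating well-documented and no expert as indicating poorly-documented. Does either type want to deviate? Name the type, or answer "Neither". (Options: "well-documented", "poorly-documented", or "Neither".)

The expert witness pays 37; no expert pays 30.
well-documented: assigned the expert witness, nets 37 − 3 = 34; deviating to no expert nets 30.
poorly-documented: assigned no expert, nets 30; deviating to the expert witness nets 37 − 6 = 31.
The poorly-documented type gains 1 by deviating.

poorly-documented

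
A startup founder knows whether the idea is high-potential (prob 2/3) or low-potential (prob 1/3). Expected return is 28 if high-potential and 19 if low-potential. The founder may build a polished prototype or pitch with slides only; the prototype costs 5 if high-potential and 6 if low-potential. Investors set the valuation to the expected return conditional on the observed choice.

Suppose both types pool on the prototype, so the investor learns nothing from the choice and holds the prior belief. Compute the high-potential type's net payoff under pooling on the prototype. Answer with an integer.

Pooled valuation = 2/3·28 + 1/3·19 = 25.
high-potential pays cost 5 for the prototype, so net payoff = 25 − 5 = 20.

20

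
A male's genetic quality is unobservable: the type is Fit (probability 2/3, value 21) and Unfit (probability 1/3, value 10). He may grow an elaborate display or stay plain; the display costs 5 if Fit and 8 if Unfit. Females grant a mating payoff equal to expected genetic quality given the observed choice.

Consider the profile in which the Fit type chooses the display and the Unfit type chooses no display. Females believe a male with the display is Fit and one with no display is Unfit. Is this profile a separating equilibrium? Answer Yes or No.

Under these beliefs, the display earns mating payoff 21 and no display earns mating payoff 10.
Fit: the display nets 21 − 5 = 16; no display nets 10. Fit prefers the display.
Unfit: the display nets 21 − 8 = 13; no display nets 10. Unfit would deviate to the display.
Unfit has a profitable deviation, so the profile is not an equilibrium.

No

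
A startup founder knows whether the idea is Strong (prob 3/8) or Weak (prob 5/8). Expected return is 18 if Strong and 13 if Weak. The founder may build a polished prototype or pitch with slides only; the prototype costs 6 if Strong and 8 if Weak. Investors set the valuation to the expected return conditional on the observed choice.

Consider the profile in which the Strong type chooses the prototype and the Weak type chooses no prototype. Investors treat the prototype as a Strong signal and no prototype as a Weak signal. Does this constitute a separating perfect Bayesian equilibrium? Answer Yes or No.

No

Under these beliefs, the prototype earns valuation 18 and no prototype earns valuation 13.
Strong: the prototype nets 18 − 6 = 12; no prototype nets 13. Strong would deviate to no prototype.
Weak: the prototype nets 18 − 8 = 10; no prototype nets 13. Weak prefers no prototype.
Strong has a profitable deviation, so the profile is not an equilibrium.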